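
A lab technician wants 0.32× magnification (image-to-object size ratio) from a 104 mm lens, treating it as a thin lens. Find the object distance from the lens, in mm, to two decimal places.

With m = dᵢ/dₒ and 1/f = 1/dₒ + 1/dᵢ, substituting dᵢ = m·dₒ gives 1/f = (1 + 1/m)/dₒ, hence dₒ = f·(1 + 1/m).
dₒ = 104 × (1 + 1/0.32) = 104 × 4.12500 ≈ 429.000 mm.

429.00 mm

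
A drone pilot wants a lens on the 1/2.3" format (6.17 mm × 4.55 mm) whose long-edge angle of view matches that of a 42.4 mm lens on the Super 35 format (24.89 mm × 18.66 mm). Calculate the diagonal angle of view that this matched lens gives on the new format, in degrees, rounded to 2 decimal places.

40.07°

Equal long-edge AOV ⇒ f₂ = f₁ · 6.17/24.89 = 42.4 × 0.24789 ≈ 10.5106 mm.
Sensor diagonal = √(6.17² + 4.55²) = √58.7714 ≈ 7.6663 mm.
Diagonal AOV on the new format = 2·arctan(7.6663 / (2 × 10.5106)) = 2·arctan(0.36469) ≈ 40.0731°.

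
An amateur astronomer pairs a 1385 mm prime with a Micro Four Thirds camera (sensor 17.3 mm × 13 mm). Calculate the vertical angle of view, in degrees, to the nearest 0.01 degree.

0.54°

Angle of view α = 2·arctan(h/2f) with h = 13 mm and f = 1385 mm.
h/2f = 0.00469; arctan(0.00469) ≈ 0.2689°, so α ≈ 0.5378°.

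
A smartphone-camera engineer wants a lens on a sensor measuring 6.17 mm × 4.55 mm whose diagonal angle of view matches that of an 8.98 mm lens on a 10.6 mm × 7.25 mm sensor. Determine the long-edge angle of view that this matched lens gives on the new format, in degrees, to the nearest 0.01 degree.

59.84°

Sensor diagonal = √(10.6² + 7.25²) = √164.9225 ≈ 12.8422 mm.
Sensor diagonal = √(6.17² + 4.55²) = √58.7714 ≈ 7.6663 mm.
Equal diagonal AOV ⇒ f₂ = f₁ · 7.6663/12.8422 = 8.98 × 0.59696 ≈ 5.3607 mm.
Long-edge AOV on the new format = 2·arctan(6.17 / (2 × 5.3607)) = 2·arctan(0.57549) ≈ 59.8398°.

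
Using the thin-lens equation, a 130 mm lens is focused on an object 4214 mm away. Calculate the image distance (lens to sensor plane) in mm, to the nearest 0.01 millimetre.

1/dᵢ = 1/f − 1/dₒ = 1/130 − 1/4214 = 0.0074550 mm⁻¹.
dᵢ = 1/0.0074550 ≈ 134.1381 mm.

134.14 mm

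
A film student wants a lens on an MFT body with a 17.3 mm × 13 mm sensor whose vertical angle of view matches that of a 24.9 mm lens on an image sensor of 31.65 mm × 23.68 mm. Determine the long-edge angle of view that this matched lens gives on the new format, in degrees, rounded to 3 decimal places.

Equal vertical AOV ⇒ f₂ = f₁ · 13/23.68 = 24.9 × 0.54899 ≈ 13.6698 mm.
Long-edge AOV on the new format = 2·arctan(17.3 / (2 × 13.6698)) = 2·arctan(0.63278) ≈ 64.6499°.

64.650°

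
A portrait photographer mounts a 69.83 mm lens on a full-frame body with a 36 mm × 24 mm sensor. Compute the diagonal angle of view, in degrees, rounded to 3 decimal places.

34.426°

Sensor diagonal = √(36² + 24²) = √1872.0000 ≈ 43.2666 mm.
Angle of view α = 2·arctan(d/2f) with d = 43.2666 mm and f = 69.83 mm.
d/2f = 0.30980; arctan(0.30980) ≈ 17.2130°, so α ≈ 34.4259°.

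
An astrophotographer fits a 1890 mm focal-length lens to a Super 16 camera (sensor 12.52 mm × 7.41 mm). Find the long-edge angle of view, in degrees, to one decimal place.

Angle of view α = 2·arctan(w/2f) with w = 12.52 mm and f = 1890 mm.
w/2f = 0.00331; arctan(0.00331) ≈ 0.1898°, so α ≈ 0.3795°.

0.4°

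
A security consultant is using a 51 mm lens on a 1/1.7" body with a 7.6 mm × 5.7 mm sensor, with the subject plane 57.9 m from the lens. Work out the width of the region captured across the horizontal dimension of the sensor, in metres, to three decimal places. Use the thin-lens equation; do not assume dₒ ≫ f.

8.621 m

dₒ: 57.9 m = 57900 mm.
Similar triangles through the lens centre give W/dₒ = w/dᵢ; with 1/f = 1/dₒ + 1/dᵢ this gives W = w·(dₒ − f)/f.
W = 7.6 mm × (57900 − 51) / 51 = 7.6 × 1134.2941 ≈ 8620.635 mm = 8.62064 m.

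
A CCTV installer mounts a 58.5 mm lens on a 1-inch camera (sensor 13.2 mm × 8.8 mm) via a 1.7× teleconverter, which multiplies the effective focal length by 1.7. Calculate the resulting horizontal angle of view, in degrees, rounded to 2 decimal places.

7.59°

Effective focal length f = 58.5 × 1.7 = 99.45 mm.
α = 2·arctan(13.2 / (2 × 99.45)) = 2·arctan(0.06637) ≈ 7.5937°.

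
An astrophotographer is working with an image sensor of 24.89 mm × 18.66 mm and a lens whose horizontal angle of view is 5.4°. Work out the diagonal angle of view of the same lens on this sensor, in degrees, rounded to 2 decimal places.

6.75°

From the horizontal AOV: f = 24.89 / (2·tan(2.7°)) = 24.89 / 0.09432 ≈ 263.8956 mm.
Sensor diagonal = √(24.89² + 18.66²) = √967.7077 ≈ 31.1080 mm.
Diagonal AOV = 2·arctan(31.1080 / (2 × 263.8956)) = 2·arctan(0.05894) ≈ 6.7462°.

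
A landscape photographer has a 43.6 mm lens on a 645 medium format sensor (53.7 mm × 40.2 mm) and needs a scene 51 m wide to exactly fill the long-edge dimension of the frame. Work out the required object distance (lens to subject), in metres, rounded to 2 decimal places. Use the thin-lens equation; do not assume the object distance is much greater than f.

W: 51 m = 51000 mm.
Magnification m = w/W = dᵢ/dₒ; combined with 1/f = 1/dₒ + 1/dᵢ this gives dₒ = f·(1 + W/w).
dₒ = 43.6 mm × (1 + 51000/53.7) = 43.6 × 950.7207 ≈ 41451.421 mm = 41.4514 m.

41.45 m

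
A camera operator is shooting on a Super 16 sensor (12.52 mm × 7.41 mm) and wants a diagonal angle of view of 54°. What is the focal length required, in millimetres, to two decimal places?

14.28 mm

Sensor diagonal = √(12.52² + 7.41²) = √211.6585 ≈ 14.5485 mm.
From α = 2·arctan(d/2f) we get f = d / (2·tan(α/2)).
With d = 14.5485 mm and α/2 = 27°, tan(α/2) ≈ 0.50953, so f ≈ 14.5485 / 1.01905 ≈ 14.2765 mm.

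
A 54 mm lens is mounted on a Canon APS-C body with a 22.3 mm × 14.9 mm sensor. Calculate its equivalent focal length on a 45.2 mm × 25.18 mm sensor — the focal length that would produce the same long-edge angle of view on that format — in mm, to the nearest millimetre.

Equal angle of view means equal width/f ratio, so f₂ = f₁ · (width₂/width₁) = 54 × 45.2/22.3.
f₂ = 54 × 2.02691 ≈ 109.453 mm.

109 mm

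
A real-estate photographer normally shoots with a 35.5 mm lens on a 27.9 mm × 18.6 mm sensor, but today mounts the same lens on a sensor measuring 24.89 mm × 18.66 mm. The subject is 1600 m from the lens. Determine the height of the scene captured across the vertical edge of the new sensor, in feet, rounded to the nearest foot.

The focal length stays 35.5 mm; the relevant sensor dimension is now h = 18.66 mm. Object distance dₒ = 1600 m = 1.6e+06 mm.
Thin-lens field height W = h·(dₒ − f)/f = 18.66 × (1.6e+06 − 35.5)/35.5 ≈ 840995.425 mm = 840995.425/304.8 ft = 2759.17 ft.

2759 ft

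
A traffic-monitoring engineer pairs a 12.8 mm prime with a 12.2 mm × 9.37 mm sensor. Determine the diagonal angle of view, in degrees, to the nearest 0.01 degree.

62.00°

Sensor diagonal = √(12.2² + 9.37²) = √236.6369 ≈ 15.3830 mm.
Angle of view α = 2·arctan(d/2f) with d = 15.3830 mm and f = 12.8 mm.
d/2f = 0.60090; arctan(0.60090) ≈ 31.0016°, so α ≈ 62.0032°.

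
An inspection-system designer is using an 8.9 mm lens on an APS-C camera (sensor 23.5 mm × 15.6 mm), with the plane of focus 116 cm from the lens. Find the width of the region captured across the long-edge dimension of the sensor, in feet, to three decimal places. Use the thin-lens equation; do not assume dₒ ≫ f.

dₒ: 116 cm = 1160 mm.
Similar triangles through the lens centre give W/dₒ = w/dᵢ; with 1/f = 1/dₒ + 1/dᵢ this gives W = w·(dₒ − f)/f.
W = 23.5 mm × (1160 − 8.9) / 8.9 = 23.5 × 129.3371 ≈ 3039.421 mm = 3039.421/304.8 ft = 9.97186 ft.

9.972 ft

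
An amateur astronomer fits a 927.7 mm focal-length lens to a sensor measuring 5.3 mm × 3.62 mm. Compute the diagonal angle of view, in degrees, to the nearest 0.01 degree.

0.40°

Sensor diagonal = √(5.3² + 3.62²) = √41.1944 ≈ 6.4183 mm.
Angle of view α = 2·arctan(d/2f) with d = 6.4183 mm and f = 927.7 mm.
d/2f = 0.00346; arctan(0.00346) ≈ 0.1982°, so α ≈ 0.3964°.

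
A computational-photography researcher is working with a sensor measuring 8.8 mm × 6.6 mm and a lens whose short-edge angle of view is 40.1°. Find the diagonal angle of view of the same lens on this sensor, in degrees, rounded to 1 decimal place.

From the short-edge AOV: f = 6.6 / (2·tan(20.05°)) = 6.6 / 0.72992 ≈ 9.0421 mm.
Sensor diagonal = √(8.8² + 6.6²) = √121.0000 ≈ 11.0000 mm.
Diagonal AOV = 2·arctan(11.0000 / (2 × 9.0421)) = 2·arctan(0.60826) ≈ 62.6213°.

62.6°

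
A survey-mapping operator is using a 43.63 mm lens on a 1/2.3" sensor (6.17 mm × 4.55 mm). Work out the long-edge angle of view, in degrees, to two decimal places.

Angle of view α = 2·arctan(w/2f) with w = 6.17 mm and f = 43.63 mm.
w/2f = 0.07071; arctan(0.07071) ≈ 4.0446°, so α ≈ 8.0891°.

8.09°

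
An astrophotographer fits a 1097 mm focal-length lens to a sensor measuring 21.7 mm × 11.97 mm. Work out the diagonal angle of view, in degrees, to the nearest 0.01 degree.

Sensor diagonal = √(21.7² + 11.97²) = √614.1709 ≈ 24.7825 mm.
Angle of view α = 2·arctan(d/2f) with d = 24.7825 mm and f = 1097 mm.
d/2f = 0.01130; arctan(0.01130) ≈ 0.6472°, so α ≈ 1.2943°.

1.29°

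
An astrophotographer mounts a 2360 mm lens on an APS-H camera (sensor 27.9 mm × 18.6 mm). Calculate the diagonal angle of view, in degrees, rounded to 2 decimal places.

0.81°

Sensor diagonal = √(27.9² + 18.6²) = √1124.3700 ≈ 33.5316 mm.
Angle of view α = 2·arctan(d/2f) with d = 33.5316 mm and f = 2360 mm.
d/2f = 0.00710; arctan(0.00710) ≈ 0.4070°, so α ≈ 0.8141°.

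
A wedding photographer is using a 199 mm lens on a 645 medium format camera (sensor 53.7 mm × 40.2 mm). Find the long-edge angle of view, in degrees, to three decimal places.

Angle of view α = 2·arctan(w/2f) with w = 53.7 mm and f = 199 mm.
w/2f = 0.13492; arctan(0.13492) ≈ 7.6842°, so α ≈ 15.3684°.

15.368°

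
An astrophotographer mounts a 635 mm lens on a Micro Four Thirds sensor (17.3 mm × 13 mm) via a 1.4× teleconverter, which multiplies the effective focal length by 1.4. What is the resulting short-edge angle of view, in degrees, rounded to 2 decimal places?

0.84°

Effective focal length f = 635 × 1.4 = 889 mm.
α = 2·arctan(13 / (2 × 889)) = 2·arctan(0.00731) ≈ 0.8378°.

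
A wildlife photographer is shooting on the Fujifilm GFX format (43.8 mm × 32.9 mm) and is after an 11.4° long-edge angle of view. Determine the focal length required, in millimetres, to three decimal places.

From α = 2·arctan(w/2f) we get f = w / (2·tan(α/2)).
With w = 43.8 mm and α/2 = 5.7°, tan(α/2) ≈ 0.09981, so f ≈ 43.8 / 0.19963 ≈ 219.4097 mm.

219.410 mm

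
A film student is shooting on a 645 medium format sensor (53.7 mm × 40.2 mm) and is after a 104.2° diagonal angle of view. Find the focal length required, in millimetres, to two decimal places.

Sensor diagonal = √(53.7² + 40.2²) = √4499.7300 ≈ 67.0800 mm.
From α = 2·arctan(d/2f) we get f = d / (2·tan(α/2)).
With d = 67.0800 mm and α/2 = 52.1°, tan(α/2) ≈ 1.28456, so f ≈ 67.0800 / 2.56911 ≈ 26.1102 mm.

26.11 mm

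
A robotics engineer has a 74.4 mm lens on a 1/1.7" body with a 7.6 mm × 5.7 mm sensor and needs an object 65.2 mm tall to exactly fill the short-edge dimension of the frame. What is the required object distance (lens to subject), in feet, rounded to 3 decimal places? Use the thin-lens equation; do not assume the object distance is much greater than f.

Magnification m = h/W = dᵢ/dₒ; combined with 1/f = 1/dₒ + 1/dᵢ this gives dₒ = f·(1 + W/h).
dₒ = 74.4 mm × (1 + 65.2/5.7) = 74.4 × 12.4386 ≈ 925.432 mm = 925.432/304.8 ft = 3.03619 ft.

3.036 ft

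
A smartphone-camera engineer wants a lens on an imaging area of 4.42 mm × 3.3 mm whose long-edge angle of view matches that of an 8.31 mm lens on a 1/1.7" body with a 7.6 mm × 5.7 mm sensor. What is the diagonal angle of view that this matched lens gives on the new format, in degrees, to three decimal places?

59.424°

Equal long-edge AOV ⇒ f₂ = f₁ · 4.42/7.6 = 8.31 × 0.58158 ≈ 4.8329 mm.
Sensor diagonal = √(4.42² + 3.3²) = √30.4264 ≈ 5.5160 mm.
Diagonal AOV on the new format = 2·arctan(5.5160 / (2 × 4.8329)) = 2·arctan(0.57067) ≈ 59.4243°.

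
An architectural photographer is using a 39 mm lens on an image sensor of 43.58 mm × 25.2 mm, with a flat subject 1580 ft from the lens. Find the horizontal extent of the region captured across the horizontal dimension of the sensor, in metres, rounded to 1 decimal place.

dₒ: 1580 ft × 304.8 mm/ft = 481583.98 mm.
Similar triangles through the lens centre give W/dₒ = w/dᵢ; with 1/f = 1/dₒ + 1/dᵢ this gives W = w·(dₒ − f)/f.
W = 43.58 mm × (481584 − 39) / 39 = 43.58 × 12347.3073 ≈ 538095.652 mm = 538.096 m.

538.1 m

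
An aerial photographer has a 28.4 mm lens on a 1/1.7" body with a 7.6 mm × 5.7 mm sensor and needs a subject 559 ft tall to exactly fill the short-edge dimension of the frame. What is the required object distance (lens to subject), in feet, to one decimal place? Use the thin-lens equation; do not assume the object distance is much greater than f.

W: 559 ft × 304.8 mm/ft = 170383.19 mm.
Magnification m = h/W = dᵢ/dₒ; combined with 1/f = 1/dₒ + 1/dᵢ this gives dₒ = f·(1 + W/h).
dₒ = 28.4 mm × (1 + 170383/5.7) = 28.4 × 29892.7885 ≈ 848955.194 mm = 848955.194/304.8 ft = 2785.29 ft.

2785.3 ft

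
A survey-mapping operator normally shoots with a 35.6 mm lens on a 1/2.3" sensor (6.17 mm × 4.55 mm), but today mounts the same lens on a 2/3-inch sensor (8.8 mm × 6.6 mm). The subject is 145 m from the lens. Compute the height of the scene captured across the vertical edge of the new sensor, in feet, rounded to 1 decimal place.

88.2 ft

The focal length stays 35.6 mm; the relevant sensor dimension is now h = 6.6 mm. Object distance dₒ = 145 m = 145000 mm.
Thin-lens field height W = h·(dₒ − f)/f = 6.6 × (145000 − 35.6)/35.6 ≈ 26875.422 mm = 26875.422/304.8 ft = 88.174 ft.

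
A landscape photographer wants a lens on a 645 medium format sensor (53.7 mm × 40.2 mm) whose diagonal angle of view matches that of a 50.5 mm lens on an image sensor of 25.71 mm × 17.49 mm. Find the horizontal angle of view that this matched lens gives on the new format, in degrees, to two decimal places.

Sensor diagonal = √(25.71² + 17.49²) = √966.9042 ≈ 31.0951 mm.
Sensor diagonal = √(53.7² + 40.2²) = √4499.7300 ≈ 67.0800 mm.
Equal diagonal AOV ⇒ f₂ = f₁ · 67.0800/31.0951 = 50.5 × 2.15726 ≈ 108.9414 mm.
Horizontal AOV on the new format = 2·arctan(53.7 / (2 × 108.9414)) = 2·arctan(0.24646) ≈ 27.6907°.

27.69°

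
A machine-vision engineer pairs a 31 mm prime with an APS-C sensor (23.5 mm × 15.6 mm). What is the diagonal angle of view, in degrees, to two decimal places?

48.93°

Sensor diagonal = √(23.5² + 15.6²) = √795.6100 ≈ 28.2066 mm.
Angle of view α = 2·arctan(d/2f) with d = 28.2066 mm and f = 31 mm.
d/2f = 0.45494; arctan(0.45494) ≈ 24.4629°, so α ≈ 48.9258°.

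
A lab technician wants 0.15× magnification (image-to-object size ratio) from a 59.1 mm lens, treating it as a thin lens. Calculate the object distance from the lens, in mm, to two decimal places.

With m = dᵢ/dₒ and 1/f = 1/dₒ + 1/dᵢ, substituting dᵢ = m·dₒ gives 1/f = (1 + 1/m)/dₒ, hence dₒ = f·(1 + 1/m).
dₒ = 59.1 × (1 + 1/0.15) = 59.1 × 7.66667 ≈ 453.100 mm.

453.10 mm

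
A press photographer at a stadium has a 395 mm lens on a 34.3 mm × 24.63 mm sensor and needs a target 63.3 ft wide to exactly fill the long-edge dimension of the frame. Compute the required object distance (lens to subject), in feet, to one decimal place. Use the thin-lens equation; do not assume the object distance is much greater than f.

W: 63.3 ft × 304.8 mm/ft = 19293.84 mm.
Magnification m = w/W = dᵢ/dₒ; combined with 1/f = 1/dₒ + 1/dᵢ this gives dₒ = f·(1 + W/w).
dₒ = 395 mm × (1 + 19293.8/34.3) = 395 × 563.5026 ≈ 222583.529 mm = 222583.529/304.8 ft = 730.261 ft.

730.3 ft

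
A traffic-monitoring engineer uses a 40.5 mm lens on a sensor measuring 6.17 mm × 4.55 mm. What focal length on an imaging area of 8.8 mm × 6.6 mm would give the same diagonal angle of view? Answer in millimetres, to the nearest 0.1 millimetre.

Sensor diagonal = √(6.17² + 4.55²) = √58.7714 ≈ 7.6663 mm.
Sensor diagonal = √(8.8² + 6.6²) = √121.0000 ≈ 11.0000 mm.
Equal angle of view means equal diagonal/f ratio, so f₂ = f₁ · (diagonal₂/diagonal₁) = 40.5 × 11.0000/7.6663.
f₂ = 40.5 × 1.43486 ≈ 58.112 mm.

58.1 mm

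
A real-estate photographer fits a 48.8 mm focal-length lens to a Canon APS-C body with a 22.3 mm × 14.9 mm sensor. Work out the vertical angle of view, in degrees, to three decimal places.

Angle of view α = 2·arctan(h/2f) with h = 14.9 mm and f = 48.8 mm.
h/2f = 0.15266; arctan(0.15266) ≈ 8.6800°, so α ≈ 17.3600°.

17.360°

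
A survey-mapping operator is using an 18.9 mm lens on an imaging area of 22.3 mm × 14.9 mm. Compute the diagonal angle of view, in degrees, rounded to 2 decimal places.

70.71°

Sensor diagonal = √(22.3² + 14.9²) = √719.3000 ≈ 26.8198 mm.
Angle of view α = 2·arctan(d/2f) with d = 26.8198 mm and f = 18.9 mm.
d/2f = 0.70952; arctan(0.70952) ≈ 35.3564°, so α ≈ 70.7128°.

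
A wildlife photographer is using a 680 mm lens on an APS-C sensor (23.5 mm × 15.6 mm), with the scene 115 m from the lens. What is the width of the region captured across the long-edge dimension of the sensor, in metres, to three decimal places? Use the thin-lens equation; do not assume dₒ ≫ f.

3.951 m

dₒ: 115 m = 115000 mm.
Similar triangles through the lens centre give W/dₒ = w/dᵢ; with 1/f = 1/dₒ + 1/dᵢ this gives W = w·(dₒ − f)/f.
W = 23.5 mm × (115000 − 680) / 680 = 23.5 × 168.1176 ≈ 3950.765 mm = 3.95076 m.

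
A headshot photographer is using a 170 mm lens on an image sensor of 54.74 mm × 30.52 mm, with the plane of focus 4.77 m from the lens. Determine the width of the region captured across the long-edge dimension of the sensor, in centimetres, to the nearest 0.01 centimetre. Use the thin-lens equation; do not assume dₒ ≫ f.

dₒ: 4.77 m = 4770 mm.
Similar triangles through the lens centre give W/dₒ = w/dᵢ; with 1/f = 1/dₒ + 1/dᵢ this gives W = w·(dₒ − f)/f.
W = 54.74 mm × (4770 − 170) / 170 = 54.74 × 27.0588 ≈ 1481.200 mm = 148.12 cm.

148.12 cm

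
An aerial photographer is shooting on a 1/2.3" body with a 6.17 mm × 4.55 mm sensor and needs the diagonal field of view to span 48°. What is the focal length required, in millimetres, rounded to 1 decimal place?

Sensor diagonal = √(6.17² + 4.55²) = √58.7714 ≈ 7.6663 mm.
From α = 2·arctan(d/2f) we get f = d / (2·tan(α/2)).
With d = 7.6663 mm and α/2 = 24°, tan(α/2) ≈ 0.44523, so f ≈ 7.6663 / 0.89046 ≈ 8.6093 mm.

8.6 mm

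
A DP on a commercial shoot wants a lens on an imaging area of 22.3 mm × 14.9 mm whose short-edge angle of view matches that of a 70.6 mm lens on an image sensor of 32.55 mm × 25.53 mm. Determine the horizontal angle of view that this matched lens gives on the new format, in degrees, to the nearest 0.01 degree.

Equal short-edge AOV ⇒ f₂ = f₁ · 14.9/25.53 = 70.6 × 0.58363 ≈ 41.2041 mm.
Horizontal AOV on the new format = 2·arctan(22.3 / (2 × 41.2041)) = 2·arctan(0.27060) ≈ 30.2837°.

30.28°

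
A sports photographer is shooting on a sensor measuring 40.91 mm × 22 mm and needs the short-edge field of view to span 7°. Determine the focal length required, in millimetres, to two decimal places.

179.85 mm

From α = 2·arctan(h/2f) we get f = h / (2·tan(α/2)).
With h = 22 mm and α/2 = 3.5°, tan(α/2) ≈ 0.06116, so f ≈ 22 / 0.12233 ≈ 179.8484 mm.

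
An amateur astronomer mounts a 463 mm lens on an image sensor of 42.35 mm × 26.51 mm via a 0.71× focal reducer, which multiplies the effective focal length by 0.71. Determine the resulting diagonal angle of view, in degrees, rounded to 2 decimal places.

Effective focal length f = 463 × 0.71 = 328.73 mm.
Sensor diagonal = √(42.35² + 26.51²) = √2496.3026 ≈ 49.9630 mm.
α = 2·arctan(49.963 / (2 × 328.73)) = 2·arctan(0.07599) ≈ 8.6916°.

8.69°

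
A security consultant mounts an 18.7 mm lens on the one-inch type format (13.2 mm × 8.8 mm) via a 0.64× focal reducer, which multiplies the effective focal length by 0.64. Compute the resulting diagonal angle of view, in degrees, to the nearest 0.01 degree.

67.07°

Effective focal length f = 18.7 × 0.64 = 11.968 mm.
Sensor diagonal = √(13.2² + 8.8²) = √251.6800 ≈ 15.8644 mm.
α = 2·arctan(15.864 / (2 × 11.968)) = 2·arctan(0.66279) ≈ 67.0717°.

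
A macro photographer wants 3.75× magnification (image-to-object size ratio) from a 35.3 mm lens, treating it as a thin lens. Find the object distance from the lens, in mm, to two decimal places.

With m = dᵢ/dₒ and 1/f = 1/dₒ + 1/dᵢ, substituting dᵢ = m·dₒ gives 1/f = (1 + 1/m)/dₒ, hence dₒ = f·(1 + 1/m).
dₒ = 35.3 × (1 + 1/3.75) = 35.3 × 1.26667 ≈ 44.713 mm.

44.71 mm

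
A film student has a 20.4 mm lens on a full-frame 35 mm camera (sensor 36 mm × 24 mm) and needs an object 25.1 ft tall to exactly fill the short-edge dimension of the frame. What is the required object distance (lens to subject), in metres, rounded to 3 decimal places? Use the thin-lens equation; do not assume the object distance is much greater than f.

W: 25.1 ft × 304.8 mm/ft = 7650.48 mm.
Magnification m = h/W = dᵢ/dₒ; combined with 1/f = 1/dₒ + 1/dᵢ this gives dₒ = f·(1 + W/h).
dₒ = 20.4 mm × (1 + 7650.48/24) = 20.4 × 319.7700 ≈ 6523.308 mm = 6.52331 m.

6.523 m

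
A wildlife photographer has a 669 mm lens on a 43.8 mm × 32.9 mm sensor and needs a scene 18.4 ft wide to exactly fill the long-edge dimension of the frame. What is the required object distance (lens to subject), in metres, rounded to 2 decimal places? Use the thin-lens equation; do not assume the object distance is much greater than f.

W: 18.4 ft × 304.8 mm/ft = 5608.32 mm.
Magnification m = w/W = dᵢ/dₒ; combined with 1/f = 1/dₒ + 1/dᵢ this gives dₒ = f·(1 + W/w).
dₒ = 669 mm × (1 + 5608.32/43.8) = 669 × 129.0438 ≈ 86330.323 mm = 86.3303 m.

86.33 m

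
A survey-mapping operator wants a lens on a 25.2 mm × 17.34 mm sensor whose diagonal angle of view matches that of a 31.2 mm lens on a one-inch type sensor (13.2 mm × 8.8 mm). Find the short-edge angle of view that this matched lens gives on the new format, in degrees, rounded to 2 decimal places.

Sensor diagonal = √(13.2² + 8.8²) = √251.6800 ≈ 15.8644 mm.
Sensor diagonal = √(25.2² + 17.34²) = √935.7156 ≈ 30.5895 mm.
Equal diagonal AOV ⇒ f₂ = f₁ · 30.5895/15.8644 = 31.2 × 1.92818 ≈ 60.1592 mm.
Short-edge AOV on the new format = 2·arctan(17.34 / (2 × 60.1592)) = 2·arctan(0.14412) ≈ 16.4017°.

16.40°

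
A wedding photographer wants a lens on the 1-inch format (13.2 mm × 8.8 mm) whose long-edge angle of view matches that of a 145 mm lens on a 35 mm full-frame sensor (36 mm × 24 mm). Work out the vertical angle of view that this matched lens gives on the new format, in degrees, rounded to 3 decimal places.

Equal long-edge AOV ⇒ f₂ = f₁ · 13.2/36 = 145 × 0.36667 ≈ 53.1667 mm.
Vertical AOV on the new format = 2·arctan(8.8 / (2 × 53.1667)) = 2·arctan(0.08276) ≈ 9.4619°.

9.462°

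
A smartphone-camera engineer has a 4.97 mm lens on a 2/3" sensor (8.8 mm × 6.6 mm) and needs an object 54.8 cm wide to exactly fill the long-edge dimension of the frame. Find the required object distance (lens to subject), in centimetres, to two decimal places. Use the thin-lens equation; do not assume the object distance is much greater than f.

31.45 cm

W: 54.8 cm = 548 mm.
Magnification m = w/W = dᵢ/dₒ; combined with 1/f = 1/dₒ + 1/dᵢ this gives dₒ = f·(1 + W/w).
dₒ = 4.97 mm × (1 + 548/8.8) = 4.97 × 63.2727 ≈ 314.465 mm = 31.4465 cm.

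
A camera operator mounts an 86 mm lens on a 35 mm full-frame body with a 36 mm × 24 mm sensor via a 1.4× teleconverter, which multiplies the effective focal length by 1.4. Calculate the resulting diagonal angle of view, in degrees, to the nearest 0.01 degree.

20.37°

Effective focal length f = 86 × 1.4 = 120.4 mm.
Sensor diagonal = √(36² + 24²) = √1872.0000 ≈ 43.2666 mm.
α = 2·arctan(43.267 / (2 × 120.4)) = 2·arctan(0.17968) ≈ 20.3723°.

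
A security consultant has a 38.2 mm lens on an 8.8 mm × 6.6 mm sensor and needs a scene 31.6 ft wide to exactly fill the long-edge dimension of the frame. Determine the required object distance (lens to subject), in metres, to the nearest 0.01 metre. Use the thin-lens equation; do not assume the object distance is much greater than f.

W: 31.6 ft × 304.8 mm/ft = 9631.68 mm.
Magnification m = w/W = dᵢ/dₒ; combined with 1/f = 1/dₒ + 1/dᵢ this gives dₒ = f·(1 + W/w).
dₒ = 38.2 mm × (1 + 9631.68/8.8) = 38.2 × 1095.5091 ≈ 41848.446 mm = 41.8484 m.

41.85 m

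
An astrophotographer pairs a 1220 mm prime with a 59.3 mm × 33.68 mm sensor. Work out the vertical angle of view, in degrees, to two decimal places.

1.58°

Angle of view α = 2·arctan(h/2f) with h = 33.68 mm and f = 1220 mm.
h/2f = 0.01380; arctan(0.01380) ≈ 0.7908°, so α ≈ 1.5816°.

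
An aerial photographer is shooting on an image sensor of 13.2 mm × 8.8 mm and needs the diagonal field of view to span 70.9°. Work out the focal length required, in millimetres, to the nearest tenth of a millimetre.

Sensor diagonal = √(13.2² + 8.8²) = √251.6800 ≈ 15.8644 mm.
From α = 2·arctan(d/2f) we get f = d / (2·tan(α/2)).
With d = 15.8644 mm and α/2 = 35.45°, tan(α/2) ≈ 0.71198, so f ≈ 15.8644 / 1.42395 ≈ 11.1411 mm.

11.1 mm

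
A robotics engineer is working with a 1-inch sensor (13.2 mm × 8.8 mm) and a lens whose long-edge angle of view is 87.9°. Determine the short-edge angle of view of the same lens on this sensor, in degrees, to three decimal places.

From the long-edge AOV: f = 13.2 / (2·tan(43.95°)) = 13.2 / 1.92801 ≈ 6.8464 mm.
Short-edge AOV = 2·arctan(8.8 / (2 × 6.8464)) = 2·arctan(0.64267) ≈ 65.4552°.

65.455°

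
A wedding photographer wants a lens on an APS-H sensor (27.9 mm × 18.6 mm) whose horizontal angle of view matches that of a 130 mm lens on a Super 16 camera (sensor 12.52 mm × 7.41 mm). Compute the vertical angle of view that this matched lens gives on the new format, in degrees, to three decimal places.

Equal horizontal AOV ⇒ f₂ = f₁ · 27.9/12.52 = 130 × 2.22843 ≈ 289.6965 mm.
Vertical AOV on the new format = 2·arctan(18.6 / (2 × 289.6965)) = 2·arctan(0.03210) ≈ 3.6774°.

3.677°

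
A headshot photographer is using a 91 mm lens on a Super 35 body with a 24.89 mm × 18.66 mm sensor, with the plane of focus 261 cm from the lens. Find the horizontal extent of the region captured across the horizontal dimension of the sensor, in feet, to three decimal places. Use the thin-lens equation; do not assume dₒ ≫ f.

2.260 ft

dₒ: 261 cm = 2610 mm.
Similar triangles through the lens centre give W/dₒ = w/dᵢ; with 1/f = 1/dₒ + 1/dᵢ this gives W = w·(dₒ − f)/f.
W = 24.89 mm × (2610 − 91) / 91 = 24.89 × 27.6813 ≈ 688.988 mm = 688.988/304.8 ft = 2.26046 ft.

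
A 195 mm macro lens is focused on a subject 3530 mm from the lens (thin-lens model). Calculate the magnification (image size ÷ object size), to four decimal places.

Thin lens: 1/f = 1/dₒ + 1/dᵢ → 1/dᵢ = 1/195 − 1/3530 = 0.0048449 mm⁻¹, so dᵢ ≈ 206.4018 mm.
Magnification m = dᵢ/dₒ = 206.4018/3530 ≈ 0.05847.

0.0585×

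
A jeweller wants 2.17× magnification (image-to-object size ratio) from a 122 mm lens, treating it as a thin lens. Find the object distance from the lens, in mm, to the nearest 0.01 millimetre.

178.22 mm

With m = dᵢ/dₒ and 1/f = 1/dₒ + 1/dᵢ, substituting dᵢ = m·dₒ gives 1/f = (1 + 1/m)/dₒ, hence dₒ = f·(1 + 1/m).
dₒ = 122 × (1 + 1/2.17) = 122 × 1.46083 ≈ 178.221 mm.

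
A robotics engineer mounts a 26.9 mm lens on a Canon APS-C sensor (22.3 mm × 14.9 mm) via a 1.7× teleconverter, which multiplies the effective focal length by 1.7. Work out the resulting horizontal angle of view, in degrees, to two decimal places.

27.41°

Effective focal length f = 26.9 × 1.7 = 45.73 mm.
α = 2·arctan(22.3 / (2 × 45.73)) = 2·arctan(0.24382) ≈ 27.4053°.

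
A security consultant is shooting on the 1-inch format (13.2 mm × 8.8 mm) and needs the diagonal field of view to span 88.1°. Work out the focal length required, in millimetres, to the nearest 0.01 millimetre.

8.20 mm

Sensor diagonal = √(13.2² + 8.8²) = √251.6800 ≈ 15.8644 mm.
From α = 2·arctan(d/2f) we get f = d / (2·tan(α/2)).
With d = 15.8644 mm and α/2 = 44.05°, tan(α/2) ≈ 0.96738, so f ≈ 15.8644 / 1.93475 ≈ 8.1997 mm.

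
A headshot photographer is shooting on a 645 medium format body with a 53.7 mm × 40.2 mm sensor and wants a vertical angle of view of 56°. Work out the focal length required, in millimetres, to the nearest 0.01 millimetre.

From α = 2·arctan(h/2f) we get f = h / (2·tan(α/2)).
With h = 40.2 mm and α/2 = 28°, tan(α/2) ≈ 0.53171, so f ≈ 40.2 / 1.06342 ≈ 37.8026 mm.

37.80 mm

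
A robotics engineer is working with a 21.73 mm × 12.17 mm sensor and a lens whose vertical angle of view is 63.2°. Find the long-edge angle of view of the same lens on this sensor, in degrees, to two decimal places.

95.37°

From the vertical AOV: f = 12.17 / (2·tan(31.6°)) = 12.17 / 1.23041 ≈ 9.8910 mm.
Long-edge AOV = 2·arctan(21.73 / (2 × 9.8910)) = 2·arctan(1.09847) ≈ 95.3733°.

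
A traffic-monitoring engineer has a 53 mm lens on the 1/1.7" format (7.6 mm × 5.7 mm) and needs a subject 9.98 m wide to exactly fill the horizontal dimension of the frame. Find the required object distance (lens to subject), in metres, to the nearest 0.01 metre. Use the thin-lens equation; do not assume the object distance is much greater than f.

69.65 m

W: 9.98 m = 9980 mm.
Magnification m = w/W = dᵢ/dₒ; combined with 1/f = 1/dₒ + 1/dᵢ this gives dₒ = f·(1 + W/w).
dₒ = 53 mm × (1 + 9980/7.6) = 53 × 1314.1579 ≈ 69650.368 mm = 69.6504 m.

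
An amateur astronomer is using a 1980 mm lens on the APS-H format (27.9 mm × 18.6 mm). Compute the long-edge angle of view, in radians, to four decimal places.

0.0141 rad

Angle of view α = 2·arctan(w/2f) with w = 27.9 mm and f = 1980 mm.
w/2f = 0.00705; arctan(0.00705) ≈ 0.0070 rad, so α ≈ 0.0141 rad.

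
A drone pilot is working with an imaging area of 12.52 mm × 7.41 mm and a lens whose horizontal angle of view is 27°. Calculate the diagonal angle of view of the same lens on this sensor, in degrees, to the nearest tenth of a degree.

From the horizontal AOV: f = 12.52 / (2·tan(13.5°)) = 12.52 / 0.48016 ≈ 26.0748 mm.
Sensor diagonal = √(12.52² + 7.41²) = √211.6585 ≈ 14.5485 mm.
Diagonal AOV = 2·arctan(14.5485 / (2 × 26.0748)) = 2·arctan(0.27898) ≈ 31.1757°.

31.2°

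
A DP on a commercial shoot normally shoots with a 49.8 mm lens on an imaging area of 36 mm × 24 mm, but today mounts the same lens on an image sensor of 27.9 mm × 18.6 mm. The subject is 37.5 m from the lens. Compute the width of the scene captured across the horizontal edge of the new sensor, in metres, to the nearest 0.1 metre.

The focal length stays 49.8 mm; the relevant sensor dimension is now w = 27.9 mm. Object distance dₒ = 37.5 m = 37500 mm.
Thin-lens field width W = w·(dₒ − f)/f = 27.9 × (37500 − 49.8)/49.8 ≈ 20981.136 mm = 20.9811 m.

21.0 m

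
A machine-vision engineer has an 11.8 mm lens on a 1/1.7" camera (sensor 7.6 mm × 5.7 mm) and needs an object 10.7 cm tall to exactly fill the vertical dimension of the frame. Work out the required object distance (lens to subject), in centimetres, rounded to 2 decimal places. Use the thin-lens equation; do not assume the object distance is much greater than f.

23.33 cm

W: 10.7 cm = 107 mm.
Magnification m = h/W = dᵢ/dₒ; combined with 1/f = 1/dₒ + 1/dᵢ this gives dₒ = f·(1 + W/h).
dₒ = 11.8 mm × (1 + 107/5.7) = 11.8 × 19.7719 ≈ 233.309 mm = 23.3309 cm.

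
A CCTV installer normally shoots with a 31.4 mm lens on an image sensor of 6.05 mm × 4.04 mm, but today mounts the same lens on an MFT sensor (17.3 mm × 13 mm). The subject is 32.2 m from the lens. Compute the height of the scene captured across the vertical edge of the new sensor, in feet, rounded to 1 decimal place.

43.7 ft

The focal length stays 31.4 mm; the relevant sensor dimension is now h = 13 mm. Object distance dₒ = 32.2 m = 32200 mm.
Thin-lens field height W = h·(dₒ − f)/f = 13 × (32200 − 31.4)/31.4 ≈ 13318.210 mm = 13318.210/304.8 ft = 43.6949 ft.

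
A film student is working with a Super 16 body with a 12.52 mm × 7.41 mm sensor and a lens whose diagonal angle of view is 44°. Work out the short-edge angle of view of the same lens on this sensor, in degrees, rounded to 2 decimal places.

Sensor diagonal = √(12.52² + 7.41²) = √211.6585 ≈ 14.5485 mm.
From the diagonal AOV: f = 14.5485 / (2·tan(22°)) = 14.5485 / 0.80805 ≈ 18.0044 mm.
Short-edge AOV = 2·arctan(7.41 / (2 × 18.0044)) = 2·arctan(0.20578) ≈ 23.2564°.

23.26°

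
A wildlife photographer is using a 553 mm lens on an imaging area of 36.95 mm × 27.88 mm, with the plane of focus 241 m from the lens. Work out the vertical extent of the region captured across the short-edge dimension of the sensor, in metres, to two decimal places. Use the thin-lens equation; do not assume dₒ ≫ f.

dₒ: 241 m = 241000 mm.
Similar triangles through the lens centre give W/dₒ = h/dᵢ; with 1/f = 1/dₒ + 1/dᵢ this gives W = h·(dₒ − f)/f.
W = 27.88 mm × (241000 − 553) / 553 = 27.88 × 434.8047 ≈ 12122.355 mm = 12.1224 m.

12.12 m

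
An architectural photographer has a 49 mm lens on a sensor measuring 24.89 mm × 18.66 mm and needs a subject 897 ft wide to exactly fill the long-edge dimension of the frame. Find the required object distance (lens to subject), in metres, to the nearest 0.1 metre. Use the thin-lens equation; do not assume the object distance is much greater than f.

538.3 m

W: 897 ft × 304.8 mm/ft = 273405.59 mm.
Magnification m = w/W = dᵢ/dₒ; combined with 1/f = 1/dₒ + 1/dᵢ this gives dₒ = f·(1 + W/w).
dₒ = 49 mm × (1 + 273406/24.89) = 49 × 10985.5557 ≈ 538292.229 mm = 538.292 m.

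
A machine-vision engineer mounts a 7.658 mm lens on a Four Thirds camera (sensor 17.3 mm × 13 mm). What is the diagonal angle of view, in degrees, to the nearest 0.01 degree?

109.42°

Sensor diagonal = √(17.3² + 13²) = √468.2900 ≈ 21.6400 mm.
Angle of view α = 2·arctan(d/2f) with d = 21.6400 mm and f = 7.658 mm.
d/2f = 1.41290; arctan(1.41290) ≈ 54.7105°, so α ≈ 109.4211°.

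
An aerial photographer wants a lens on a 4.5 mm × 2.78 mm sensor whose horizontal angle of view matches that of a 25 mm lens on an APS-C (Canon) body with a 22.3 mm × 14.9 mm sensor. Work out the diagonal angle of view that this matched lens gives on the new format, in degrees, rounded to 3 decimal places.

55.331°

Equal horizontal AOV ⇒ f₂ = f₁ · 4.5/22.3 = 25 × 0.20179 ≈ 5.0448 mm.
Sensor diagonal = √(4.5² + 2.78²) = √27.9784 ≈ 5.2895 mm.
Diagonal AOV on the new format = 2·arctan(5.2895 / (2 × 5.0448)) = 2·arctan(0.52424) ≈ 55.3310°.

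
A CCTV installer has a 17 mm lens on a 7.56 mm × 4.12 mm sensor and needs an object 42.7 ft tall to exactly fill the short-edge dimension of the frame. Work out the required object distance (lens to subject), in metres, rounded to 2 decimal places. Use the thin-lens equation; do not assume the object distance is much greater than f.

53.72 m

W: 42.7 ft × 304.8 mm/ft = 13014.96 mm.
Magnification m = h/W = dᵢ/dₒ; combined with 1/f = 1/dₒ + 1/dᵢ this gives dₒ = f·(1 + W/h).
dₒ = 17 mm × (1 + 13015/4.12) = 17 × 3159.9708 ≈ 53719.503 mm = 53.7195 m.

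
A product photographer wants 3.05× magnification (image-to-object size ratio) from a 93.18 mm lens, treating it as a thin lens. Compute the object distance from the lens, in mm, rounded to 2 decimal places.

123.73 mm

With m = dᵢ/dₒ and 1/f = 1/dₒ + 1/dᵢ, substituting dᵢ = m·dₒ gives 1/f = (1 + 1/m)/dₒ, hence dₒ = f·(1 + 1/m).
dₒ = 93.18 × (1 + 1/3.05) = 93.18 × 1.32787 ≈ 123.731 mm.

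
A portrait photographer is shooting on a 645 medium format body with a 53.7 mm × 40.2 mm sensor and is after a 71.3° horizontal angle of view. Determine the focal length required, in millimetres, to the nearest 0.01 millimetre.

37.43 mm

From α = 2·arctan(w/2f) we get f = w / (2·tan(α/2)).
With w = 53.7 mm and α/2 = 35.65°, tan(α/2) ≈ 0.71725, so f ≈ 53.7 / 1.43450 ≈ 37.4346 mm.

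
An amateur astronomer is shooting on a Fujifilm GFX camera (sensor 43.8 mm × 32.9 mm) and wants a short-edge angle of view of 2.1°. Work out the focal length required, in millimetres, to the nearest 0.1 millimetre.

897.5 mm

From α = 2·arctan(h/2f) we get f = h / (2·tan(α/2)).
With h = 32.9 mm and α/2 = 1.05°, tan(α/2) ≈ 0.01833, so f ≈ 32.9 / 0.03666 ≈ 897.5334 mm.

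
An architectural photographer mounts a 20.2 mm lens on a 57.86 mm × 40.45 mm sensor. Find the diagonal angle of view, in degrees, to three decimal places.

Sensor diagonal = √(57.86² + 40.45²) = √4983.9821 ≈ 70.5973 mm.
Angle of view α = 2·arctan(d/2f) with d = 70.5973 mm and f = 20.2 mm.
d/2f = 1.74746; arctan(1.74746) ≈ 60.2192°, so α ≈ 120.4385°.

120.438°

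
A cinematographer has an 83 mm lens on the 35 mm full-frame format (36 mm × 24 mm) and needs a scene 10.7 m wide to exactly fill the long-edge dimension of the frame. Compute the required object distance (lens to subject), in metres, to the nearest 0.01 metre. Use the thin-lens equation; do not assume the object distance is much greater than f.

24.75 m

W: 10.7 m = 10700 mm.
Magnification m = w/W = dᵢ/dₒ; combined with 1/f = 1/dₒ + 1/dᵢ this gives dₒ = f·(1 + W/w).
dₒ = 83 mm × (1 + 10700/36) = 83 × 298.2222 ≈ 24752.444 mm = 24.7524 m.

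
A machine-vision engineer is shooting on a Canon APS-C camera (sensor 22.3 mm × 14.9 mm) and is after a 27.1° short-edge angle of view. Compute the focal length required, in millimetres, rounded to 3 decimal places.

30.913 mm

From α = 2·arctan(h/2f) we get f = h / (2·tan(α/2)).
With h = 14.9 mm and α/2 = 13.55°, tan(α/2) ≈ 0.24100, so f ≈ 14.9 / 0.48200 ≈ 30.9126 mm.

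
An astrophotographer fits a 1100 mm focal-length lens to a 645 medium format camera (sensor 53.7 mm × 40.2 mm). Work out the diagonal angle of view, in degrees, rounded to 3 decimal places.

3.493°

Sensor diagonal = √(53.7² + 40.2²) = √4499.7300 ≈ 67.0800 mm.
Angle of view α = 2·arctan(d/2f) with d = 67.0800 mm and f = 1100 mm.
d/2f = 0.03049; arctan(0.03049) ≈ 1.7465°, so α ≈ 3.4929°.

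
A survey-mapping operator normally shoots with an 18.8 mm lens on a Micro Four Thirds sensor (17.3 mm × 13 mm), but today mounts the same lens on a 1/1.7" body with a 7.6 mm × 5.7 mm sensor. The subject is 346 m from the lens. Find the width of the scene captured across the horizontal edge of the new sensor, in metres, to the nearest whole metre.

The focal length stays 18.8 mm; the relevant sensor dimension is now w = 7.6 mm. Object distance dₒ = 346 m = 346000 mm.
Thin-lens field width W = w·(dₒ − f)/f = 7.6 × (346000 − 18.8)/18.8 ≈ 139864.740 mm = 139.865 m.

140 m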